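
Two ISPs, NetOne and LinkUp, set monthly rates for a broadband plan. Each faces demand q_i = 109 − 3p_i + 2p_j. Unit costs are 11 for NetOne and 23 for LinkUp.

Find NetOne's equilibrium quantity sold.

80.25

NetOne's profit: π = (p_{NetOne} − 11)(109 − 3p_{NetOne} + 2p_{LinkUp}).
∂π/∂p_{NetOne} = 142 − 6p_{NetOne} + 2p_{LinkUp} = 0 ⇒ p_{NetOne} = 71/3 + (1/3)p_{LinkUp}.
Similarly p_{LinkUp} = 89/3 + (1/3)p_{NetOne}.
Solving the two reaction functions simultaneously: (1 − (1/3)(1/3))p_{NetOne} = 71/3 + (1/3)·(89/3), so (8/9)p_{NetOne} = 302/9 and p_{NetOne} = 37.75.
Then p_{LinkUp} = 89/3 + (1/3)·37.75 = 42.25.
q_{NetOne} = 109 − 3·37.75 + 2·42.25 = 80.25.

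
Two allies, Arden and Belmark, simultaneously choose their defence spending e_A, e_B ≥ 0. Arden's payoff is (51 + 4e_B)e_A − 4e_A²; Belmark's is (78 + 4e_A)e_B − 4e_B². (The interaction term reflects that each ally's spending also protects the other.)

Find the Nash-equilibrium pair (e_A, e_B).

Expanding Arden's payoff: 51e_A + 4e_Be_A − 4e_A².
∂π/∂e_A = 51 + 4e_B − 8e_A = 0, so e_A = 6.375 + 0.5e_B.
Likewise for Belmark: e_B = 9.75 + 0.5e_A.
Substituting the second reaction function into the first: e_A = 6.375 + 0.5(9.75 + 0.5e_A), which gives 0.75e_A = 11.25 ⇒ e_A = 15.
Then e_B = 9.75 + 0.5·15 = 17.25.

15, 17.25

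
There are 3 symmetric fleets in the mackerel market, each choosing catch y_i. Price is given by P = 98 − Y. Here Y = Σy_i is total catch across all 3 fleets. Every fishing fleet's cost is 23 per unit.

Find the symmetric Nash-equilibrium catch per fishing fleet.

A representative fishing fleet's profit is π_i = y_i(98 − Y) − 23y_i, with Y = y_i + Σ_{j≠i} y_j.
First-order condition: 75 − 2y_i − Σ_{j≠i} y_j = 0.
In a symmetric equilibrium every fishing fleet chooses the same y, so Σ_{j≠i} y_j = 2y. The condition becomes 75 − 4y = 0, giving y = 75/4 = 18.75.

18.75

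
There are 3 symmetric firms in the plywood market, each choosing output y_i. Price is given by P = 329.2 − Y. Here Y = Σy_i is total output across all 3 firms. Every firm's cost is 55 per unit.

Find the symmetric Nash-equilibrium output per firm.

A representative firm's profit is π_i = y_i(329.2 − Y) − 55y_i, with Y = y_i + Σ_{j≠i} y_j.
First-order condition: 274.2 − 2y_i − Σ_{j≠i} y_j = 0.
With identical firms, set every y_j = y: then 274.2 − 2y − 2y = 0, i.e. y = 274.2/4 = 68.55.

68.55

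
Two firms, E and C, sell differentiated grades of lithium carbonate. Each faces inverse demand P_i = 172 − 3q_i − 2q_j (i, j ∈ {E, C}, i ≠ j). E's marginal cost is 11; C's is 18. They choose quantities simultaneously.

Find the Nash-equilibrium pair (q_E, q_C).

20.5625, 18.8125

Firm E's profit: π = q_E(172 − 3q_E − 2q_C) − 11q_E.
∂π/∂q_E = 161 − 6q_E − 2q_C = 0 ⇒ q_E = 161/6 − (1/3)q_C.
Similarly q_C = 77/3 − (1/3)q_E.
Solving the two reaction functions simultaneously: (1 − (−1/3)(−1/3))q_E = 161/6 − (1/3)·(77/3), so (8/9)q_E = 329/18 and q_E = 20.5625.
Then q_C = 77/3 − (1/3)·20.5625 = 18.8125.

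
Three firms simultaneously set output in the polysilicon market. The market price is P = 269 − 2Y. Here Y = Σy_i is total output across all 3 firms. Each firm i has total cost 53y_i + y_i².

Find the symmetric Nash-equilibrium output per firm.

A representative firm's profit is π_i = y_i(269 − 2Y) − 53y_i − y_i², with Y = y_i + Σ_{j≠i} y_j.
First-order condition: 216 − 6y_i − 2Σ_{j≠i} y_j = 0.
In a symmetric equilibrium every firm chooses the same y, so Σ_{j≠i} y_j = 2y. The condition becomes 216 − 10y = 0, giving y = 216/10 = 21.6.

21.6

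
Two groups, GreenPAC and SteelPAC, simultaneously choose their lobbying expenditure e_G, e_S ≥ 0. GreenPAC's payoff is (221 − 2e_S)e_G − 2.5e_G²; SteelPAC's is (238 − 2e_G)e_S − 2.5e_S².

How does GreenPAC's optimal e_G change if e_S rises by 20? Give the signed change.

Expanding GreenPAC's payoff: 221e_G − 2e_Se_G − 2.5e_G².
∂π/∂e_G = 221 − 2e_S − 5e_G = 0, so e_G = 44.2 − 0.4e_S.
The reaction-function slope is −0.4, so a 20-unit rise in e_S moves e_G by −0.4 × 20 = −8. GreenPAC's best response falls — the actions are strategic substitutes.

-8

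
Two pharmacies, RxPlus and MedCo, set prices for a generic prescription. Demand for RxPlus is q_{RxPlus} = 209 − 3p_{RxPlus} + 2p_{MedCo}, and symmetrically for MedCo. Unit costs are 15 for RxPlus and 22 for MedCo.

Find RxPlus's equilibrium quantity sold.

149.4375

RxPlus's profit: π = (p_{RxPlus} − 15)(209 − 3p_{RxPlus} + 2p_{MedCo}).
∂π/∂p_{RxPlus} = 254 − 6p_{RxPlus} + 2p_{MedCo} = 0 ⇒ p_{RxPlus} = 127/3 + (1/3)p_{MedCo}.
Similarly p_{MedCo} = 275/6 + (1/3)p_{RxPlus}.
Solving the two reaction functions simultaneously: (1 − (1/3)(1/3))p_{RxPlus} = 127/3 + (1/3)·(275/6), so (8/9)p_{RxPlus} = 1037/18 and p_{RxPlus} = 64.8125.
Then p_{MedCo} = 275/6 + (1/3)·64.8125 = 67.4375.
q_{RxPlus} = 209 − 3·64.8125 + 2·67.4375 = 149.4375.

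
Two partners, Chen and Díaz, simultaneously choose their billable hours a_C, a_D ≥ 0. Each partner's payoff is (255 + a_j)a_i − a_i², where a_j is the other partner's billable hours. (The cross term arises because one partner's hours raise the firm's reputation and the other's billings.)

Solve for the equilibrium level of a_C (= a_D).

Chen's payoff is (255 + a_D)a_C − a_C².
∂π/∂a_C = 255 + a_D − 2a_C = 0, so a_C = 127.5 + 0.5a_D.
The game is symmetric, so in equilibrium a_D = a_C: the reaction function gives 0.5a_C = 127.5, hence a_C = 255.

255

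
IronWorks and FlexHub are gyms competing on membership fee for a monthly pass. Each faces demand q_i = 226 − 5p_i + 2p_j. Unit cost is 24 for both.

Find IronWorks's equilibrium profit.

1852.8125

IronWorks's profit: π = (p_{IronWorks} − 24)(226 − 5p_{IronWorks} + 2p_{FlexHub}).
∂π/∂p_{IronWorks} = 346 − 10p_{IronWorks} + 2p_{FlexHub} = 0 ⇒ p_{IronWorks} = 34.6 + 0.2p_{FlexHub}.
By symmetry p_{FlexHub} = p_{IronWorks}; substituting into the reaction function, 0.8p_{IronWorks} = 34.6 and p_{IronWorks} = 43.25.
q_{IronWorks} = 226 − 5·43.25 + 2·43.25 = 96.25.
Profit = (43.25 − 24)·96.25 = 1852.8125.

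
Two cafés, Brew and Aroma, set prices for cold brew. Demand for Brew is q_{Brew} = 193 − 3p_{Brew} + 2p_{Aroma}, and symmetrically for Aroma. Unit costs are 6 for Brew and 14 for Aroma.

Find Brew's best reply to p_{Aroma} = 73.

59.5

Brew's profit: π = (p_{Brew} − 6)(193 − 3p_{Brew} + 2p_{Aroma}).
∂π/∂p_{Brew} = 211 − 6p_{Brew} + 2p_{Aroma} = 0 ⇒ p_{Brew} = 211/6 + (1/3)p_{Aroma}.
At p_{Aroma} = 73: p_{Brew} = 211/6 + (1/3)·73 = 59.5.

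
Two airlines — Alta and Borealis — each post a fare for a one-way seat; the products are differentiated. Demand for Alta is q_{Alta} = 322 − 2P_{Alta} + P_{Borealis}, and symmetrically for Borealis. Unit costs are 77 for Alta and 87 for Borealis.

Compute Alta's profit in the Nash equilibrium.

Alta's profit: π = (P_{Alta} − 77)(322 − 2P_{Alta} + P_{Borealis}).
∂π/∂P_{Alta} = 476 − 4P_{Alta} + P_{Borealis} = 0 ⇒ P_{Alta} = 119 + 0.25P_{Borealis}.
Similarly P_{Borealis} = 124 + 0.25P_{Alta}.
Solving the two reaction functions simultaneously: (1 − (0.25)(0.25))P_{Alta} = 119 + 0.25·124, so 0.9375P_{Alta} = 150 and P_{Alta} = 160.
Then P_{Borealis} = 124 + 0.25·160 = 164.
q_{Alta} = 322 − 2·160 + 164 = 166.
Profit = (160 − 77)·166 = 13778.

13778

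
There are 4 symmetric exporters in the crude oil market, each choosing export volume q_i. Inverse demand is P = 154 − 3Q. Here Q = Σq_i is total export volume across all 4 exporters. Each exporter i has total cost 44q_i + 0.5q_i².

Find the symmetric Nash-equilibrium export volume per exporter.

A representative exporter's profit is π_i = q_i(154 − 3Q) − 44q_i − 0.5q_i², with Q = q_i + Σ_{j≠i} q_j.
First-order condition: 110 − 7q_i − 3Σ_{j≠i} q_j = 0.
With identical exporters, set every q_j = q: then 110 − 7q − 9q = 0, i.e. q = 110/16 = 6.875.

6.875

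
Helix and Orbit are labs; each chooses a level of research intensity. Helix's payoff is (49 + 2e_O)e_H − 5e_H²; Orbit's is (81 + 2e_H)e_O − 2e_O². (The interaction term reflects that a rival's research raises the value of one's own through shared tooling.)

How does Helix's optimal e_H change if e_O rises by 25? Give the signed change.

Expanding Helix's payoff: 49e_H + 2e_Oe_H − 5e_H².
∂π/∂e_H = 49 + 2e_O − 10e_H = 0, so e_H = 4.9 + 0.2e_O.
The reaction-function slope is 0.2, so a 25-unit rise in e_O moves e_H by 0.2 × 25 = 5. Helix's best response rises — the actions are strategic complements.

5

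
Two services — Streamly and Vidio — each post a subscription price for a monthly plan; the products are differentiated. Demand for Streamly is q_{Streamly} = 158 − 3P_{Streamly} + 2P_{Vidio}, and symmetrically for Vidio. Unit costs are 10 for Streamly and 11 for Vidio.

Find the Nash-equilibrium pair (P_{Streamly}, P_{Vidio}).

Streamly's profit: π = (P_{Streamly} − 10)(158 − 3P_{Streamly} + 2P_{Vidio}).
∂π/∂P_{Streamly} = 188 − 6P_{Streamly} + 2P_{Vidio} = 0 ⇒ P_{Streamly} = 94/3 + (1/3)P_{Vidio}.
Similarly P_{Vidio} = 191/6 + (1/3)P_{Streamly}.
Solving the two reaction functions simultaneously: (1 − (1/3)(1/3))P_{Streamly} = 94/3 + (1/3)·(191/6), so (8/9)P_{Streamly} = 755/18 and P_{Streamly} = 47.1875.
Then P_{Vidio} = 191/6 + (1/3)·47.1875 = 47.5625.

47.1875, 47.5625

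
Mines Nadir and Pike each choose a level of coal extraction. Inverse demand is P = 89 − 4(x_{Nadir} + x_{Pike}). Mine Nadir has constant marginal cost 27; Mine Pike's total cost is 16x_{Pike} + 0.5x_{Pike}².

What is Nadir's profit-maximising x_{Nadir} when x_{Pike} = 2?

6.75

Mine Nadir's profit: π = x_{Nadir}(89 − 4(x_{Nadir} + x_{Pike})) − 27x_{Nadir}.
∂π/∂x_{Nadir} = 62 − 8x_{Nadir} − 4x_{Pike} = 0, so x_{Nadir} = 7.75 − 0.5x_{Pike}.
At x_{Pike} = 2: x_{Nadir} = 7.75 − 0.5·2 = 6.75.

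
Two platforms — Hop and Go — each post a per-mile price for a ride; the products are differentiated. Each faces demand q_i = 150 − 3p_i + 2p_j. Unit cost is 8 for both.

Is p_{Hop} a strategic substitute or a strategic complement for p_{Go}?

strategic complements

Hop's profit: π = (p_{Hop} − 8)(150 − 3p_{Hop} + 2p_{Go}).
∂π/∂p_{Hop} = 174 − 6p_{Hop} + 2p_{Go} = 0 ⇒ p_{Hop} = 29 + (1/3)p_{Go}.
The best-response slope dp_{Hop}/dp_{Go} = 1/3 > 0: the reaction function is upward-sloping, so the choices are strategic complements.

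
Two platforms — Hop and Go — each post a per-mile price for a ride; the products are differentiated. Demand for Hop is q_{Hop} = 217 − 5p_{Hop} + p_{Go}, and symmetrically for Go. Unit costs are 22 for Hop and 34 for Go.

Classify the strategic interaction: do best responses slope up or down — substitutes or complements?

Hop's profit: π = (p_{Hop} − 22)(217 − 5p_{Hop} + p_{Go}).
∂π/∂p_{Hop} = 327 − 10p_{Hop} + p_{Go} = 0 ⇒ p_{Hop} = 32.7 + 0.1p_{Go}.
The best-response slope dp_{Hop}/dp_{Go} = 0.1 > 0: the reaction function is upward-sloping, so the choices are strategic complements.

strategic complements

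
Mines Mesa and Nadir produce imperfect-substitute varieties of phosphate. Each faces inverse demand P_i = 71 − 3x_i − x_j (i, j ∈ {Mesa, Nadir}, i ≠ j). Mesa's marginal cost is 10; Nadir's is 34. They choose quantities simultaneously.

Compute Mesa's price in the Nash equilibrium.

38.2

Mine Mesa's profit: π = x_{Mesa}(71 − 3x_{Mesa} − x_{Nadir}) − 10x_{Mesa}.
∂π/∂x_{Mesa} = 61 − 6x_{Mesa} − x_{Nadir} = 0 ⇒ x_{Mesa} = 61/6 − (1/6)x_{Nadir}.
Similarly x_{Nadir} = 37/6 − (1/6)x_{Mesa}.
Substituting the second reaction function into the first: x_{Mesa} = 61/6 − (1/6)(37/6 − (1/6)x_{Mesa}), which gives (35/36)x_{Mesa} = 329/36 ⇒ x_{Mesa} = 9.4.
Then x_{Nadir} = 37/6 − (1/6)·9.4 = 4.6.
P_{Mesa} = 71 − 3·9.4 − 4.6 = 38.2.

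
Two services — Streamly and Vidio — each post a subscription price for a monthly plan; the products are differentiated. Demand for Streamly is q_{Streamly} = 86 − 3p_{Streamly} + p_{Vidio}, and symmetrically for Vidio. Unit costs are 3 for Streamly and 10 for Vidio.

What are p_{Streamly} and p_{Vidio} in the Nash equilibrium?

Streamly's profit: π = (p_{Streamly} − 3)(86 − 3p_{Streamly} + p_{Vidio}).
∂π/∂p_{Streamly} = 95 − 6p_{Streamly} + p_{Vidio} = 0 ⇒ p_{Streamly} = 95/6 + (1/6)p_{Vidio}.
Similarly p_{Vidio} = 58/3 + (1/6)p_{Streamly}.
Substituting the second reaction function into the first: p_{Streamly} = 95/6 + (1/6)(58/3 + (1/6)p_{Streamly}), which gives (35/36)p_{Streamly} = 343/18 ⇒ p_{Streamly} = 19.6.
Then p_{Vidio} = 58/3 + (1/6)·19.6 = 22.6.

19.6, 22.6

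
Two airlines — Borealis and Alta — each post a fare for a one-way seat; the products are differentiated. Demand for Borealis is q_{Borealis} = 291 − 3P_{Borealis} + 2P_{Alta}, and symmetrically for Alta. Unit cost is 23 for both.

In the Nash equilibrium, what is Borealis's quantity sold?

Borealis's profit: π = (P_{Borealis} − 23)(291 − 3P_{Borealis} + 2P_{Alta}).
∂π/∂P_{Borealis} = 360 − 6P_{Borealis} + 2P_{Alta} = 0 ⇒ P_{Borealis} = 60 + (1/3)P_{Alta}.
The game is symmetric, so in equilibrium P_{Alta} = P_{Borealis}: the reaction function gives (2/3)P_{Borealis} = 60, hence P_{Borealis} = 90.
q_{Borealis} = 291 − 3·90 + 2·90 = 201.

201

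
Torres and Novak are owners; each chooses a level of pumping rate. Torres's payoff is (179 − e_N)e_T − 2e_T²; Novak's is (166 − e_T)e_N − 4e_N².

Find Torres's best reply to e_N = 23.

Expanding Torres's payoff: 179e_T − e_Ne_T − 2e_T².
∂π/∂e_T = 179 − e_N − 4e_T = 0, so e_T = 44.75 − 0.25e_N.
At e_N = 23: e_T = 44.75 − 0.25·23 = 39.

39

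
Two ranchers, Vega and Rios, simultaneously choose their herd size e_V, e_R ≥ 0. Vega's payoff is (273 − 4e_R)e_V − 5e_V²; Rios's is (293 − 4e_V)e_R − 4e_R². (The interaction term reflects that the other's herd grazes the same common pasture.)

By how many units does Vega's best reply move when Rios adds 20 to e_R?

Expanding Vega's payoff: 273e_V − 4e_Re_V − 5e_V².
∂π/∂e_V = 273 − 4e_R − 10e_V = 0, so e_V = 27.3 − 0.4e_R.
The reaction-function slope is −0.4, so a 20-unit rise in e_R moves e_V by −0.4 × 20 = −8. Vega's best response falls — the actions are strategic substitutes.

-8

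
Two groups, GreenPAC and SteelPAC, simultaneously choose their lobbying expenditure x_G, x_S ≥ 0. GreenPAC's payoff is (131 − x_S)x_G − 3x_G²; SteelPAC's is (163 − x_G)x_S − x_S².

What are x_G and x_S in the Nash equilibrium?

Expanding GreenPAC's payoff: 131x_G − x_Sx_G − 3x_G².
∂π/∂x_G = 131 − x_S − 6x_G = 0, so x_G = 131/6 − (1/6)x_S.
Likewise for SteelPAC: x_S = 81.5 − 0.5x_G.
Plugging x_S into GreenPAC's best response: x_G = 131/6 − (1/6)(81.5 − 0.5x_G) ⇒ (11/12)x_G = 8.25, so x_G = 9.
Then x_S = 81.5 − 0.5·9 = 77.

9, 77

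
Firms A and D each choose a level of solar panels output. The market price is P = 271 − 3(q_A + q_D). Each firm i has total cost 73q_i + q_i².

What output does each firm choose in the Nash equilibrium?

Firm A's profit: π = q_A(271 − 3(q_A + q_D)) − 73q_A − q_A².
∂π/∂q_A = 198 − 8q_A − 3q_D = 0, so q_A = 24.75 − 0.375q_D.
The game is symmetric, so in equilibrium q_D = q_A: the reaction function gives 1.375q_A = 24.75, hence q_A = 18.

18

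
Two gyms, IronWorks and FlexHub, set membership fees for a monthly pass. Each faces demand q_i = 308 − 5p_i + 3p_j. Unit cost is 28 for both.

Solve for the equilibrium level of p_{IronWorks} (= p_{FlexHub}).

IronWorks's profit: π = (p_{IronWorks} − 28)(308 − 5p_{IronWorks} + 3p_{FlexHub}).
∂π/∂p_{IronWorks} = 448 − 10p_{IronWorks} + 3p_{FlexHub} = 0 ⇒ p_{IronWorks} = 44.8 + 0.3p_{FlexHub}.
By symmetry p_{FlexHub} = p_{IronWorks}; substituting into the reaction function, 0.7p_{IronWorks} = 44.8 and p_{IronWorks} = 64.

64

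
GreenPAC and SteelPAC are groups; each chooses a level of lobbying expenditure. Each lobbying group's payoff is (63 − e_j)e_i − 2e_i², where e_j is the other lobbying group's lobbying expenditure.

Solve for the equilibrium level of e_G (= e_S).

12.6

GreenPAC's payoff is (63 − e_S)e_G − 2e_G².
∂π/∂e_G = 63 − e_S − 4e_G = 0, so e_G = 15.75 − 0.25e_S.
The game is symmetric, so in equilibrium e_S = e_G: the reaction function gives 1.25e_G = 15.75, hence e_G = 12.6.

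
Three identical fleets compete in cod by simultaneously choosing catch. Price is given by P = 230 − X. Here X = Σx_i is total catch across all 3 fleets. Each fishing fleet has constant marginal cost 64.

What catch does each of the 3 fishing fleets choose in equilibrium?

A representative fishing fleet's profit is π_i = x_i(230 − X) − 64x_i, with X = x_i + Σ_{j≠i} x_j.
First-order condition: 166 − 2x_i − Σ_{j≠i} x_j = 0.
In a symmetric equilibrium every fishing fleet chooses the same x, so Σ_{j≠i} x_j = 2x. The condition becomes 166 − 4x = 0, giving x = 166/4 = 41.5.

41.5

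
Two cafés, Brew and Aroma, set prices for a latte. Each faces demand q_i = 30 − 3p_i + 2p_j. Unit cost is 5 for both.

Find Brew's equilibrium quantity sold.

18.75

Brew's profit: π = (p_{Brew} − 5)(30 − 3p_{Brew} + 2p_{Aroma}).
∂π/∂p_{Brew} = 45 − 6p_{Brew} + 2p_{Aroma} = 0 ⇒ p_{Brew} = 7.5 + (1/3)p_{Aroma}.
Setting p_{Brew} = p_{Aroma} in the reaction function: p_{Brew} = 7.5 + (1/3)p_{Brew}, so p_{Brew} = 7.5 / (2/3) = 11.25.
q_{Brew} = 30 − 3·11.25 + 2·11.25 = 18.75.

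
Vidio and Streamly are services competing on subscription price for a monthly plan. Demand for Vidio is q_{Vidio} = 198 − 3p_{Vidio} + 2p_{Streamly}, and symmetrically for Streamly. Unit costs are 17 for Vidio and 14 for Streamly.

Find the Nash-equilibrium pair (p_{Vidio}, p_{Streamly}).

Vidio's profit: π = (p_{Vidio} − 17)(198 − 3p_{Vidio} + 2p_{Streamly}).
∂π/∂p_{Vidio} = 249 − 6p_{Vidio} + 2p_{Streamly} = 0 ⇒ p_{Vidio} = 41.5 + (1/3)p_{Streamly}.
Similarly p_{Streamly} = 40 + (1/3)p_{Vidio}.
Substituting the second reaction function into the first: p_{Vidio} = 41.5 + (1/3)(40 + (1/3)p_{Vidio}), which gives (8/9)p_{Vidio} = 329/6 ⇒ p_{Vidio} = 61.6875.
Then p_{Streamly} = 40 + (1/3)·61.6875 = 60.5625.

61.6875, 60.5625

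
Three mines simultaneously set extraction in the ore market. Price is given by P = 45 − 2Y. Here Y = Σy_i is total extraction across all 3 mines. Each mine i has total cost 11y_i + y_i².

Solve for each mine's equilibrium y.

A representative mine's profit is π_i = y_i(45 − 2Y) − 11y_i − y_i², with Y = y_i + Σ_{j≠i} y_j.
First-order condition: 34 − 6y_i − 2Σ_{j≠i} y_j = 0.
In a symmetric equilibrium every mine chooses the same y, so Σ_{j≠i} y_j = 2y. The condition becomes 34 − 10y = 0, giving y = 34/10 = 3.4.

3.4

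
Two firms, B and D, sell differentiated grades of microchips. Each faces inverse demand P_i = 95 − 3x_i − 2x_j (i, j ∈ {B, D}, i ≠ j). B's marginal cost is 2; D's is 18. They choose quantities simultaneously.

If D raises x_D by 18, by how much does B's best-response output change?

Firm B's profit: π = x_B(95 − 3x_B − 2x_D) − 2x_B.
∂π/∂x_B = 93 − 6x_B − 2x_D = 0 ⇒ x_B = 15.5 − (1/3)x_D.
The reaction-function slope is −1/3, so an 18-unit rise in x_D moves x_B by −1/3 × 18 = −6. B's best response falls — the actions are strategic substitutes.

-6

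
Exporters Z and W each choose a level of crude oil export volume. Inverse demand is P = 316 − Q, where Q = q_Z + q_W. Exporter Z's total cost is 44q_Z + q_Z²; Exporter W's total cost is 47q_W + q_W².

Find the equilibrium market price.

207.8

Exporter Z's profit: π = q_Z(316 − (q_Z + q_W)) − 44q_Z − q_Z².
∂π/∂q_Z = 272 − 4q_Z − q_W = 0, so q_Z = 68 − 0.25q_W.
By the same steps for W: q_W = 67.25 − 0.25q_Z.
Solving the two reaction functions simultaneously: (1 − (−0.25)(−0.25))q_Z = 68 − 0.25·67.25, so 0.9375q_Z = 51.1875 and q_Z = 54.6.
Then q_W = 67.25 − 0.25·54.6 = 53.6.
Equilibrium price: P = 316 − 108.2 = 207.8.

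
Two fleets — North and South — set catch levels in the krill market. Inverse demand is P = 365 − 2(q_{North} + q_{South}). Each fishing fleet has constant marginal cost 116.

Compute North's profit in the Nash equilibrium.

Fishing fleet North's profit: π = q_{North}(365 − 2(q_{North} + q_{South})) − 116q_{North}.
∂π/∂q_{North} = 249 − 4q_{North} − 2q_{South} = 0, so q_{North} = 62.25 − 0.5q_{South}.
The game is symmetric, so in equilibrium q_{South} = q_{North}: the reaction function gives 1.5q_{North} = 62.25, hence q_{North} = 41.5.
Price P = 365 − 2·83 = 199.
North's profit: (199 − 116)·41.5 = 3444.5.

3444.5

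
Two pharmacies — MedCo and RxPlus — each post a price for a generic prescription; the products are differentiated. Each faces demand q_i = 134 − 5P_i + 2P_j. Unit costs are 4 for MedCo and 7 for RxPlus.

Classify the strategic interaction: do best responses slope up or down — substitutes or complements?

MedCo's profit: π = (P_{MedCo} − 4)(134 − 5P_{MedCo} + 2P_{RxPlus}).
∂π/∂P_{MedCo} = 154 − 10P_{MedCo} + 2P_{RxPlus} = 0 ⇒ P_{MedCo} = 15.4 + 0.2P_{RxPlus}.
The best-response slope dP_{MedCo}/dP_{RxPlus} = 0.2 > 0: the reaction function is upward-sloping, so the choices are strategic complements.

strategic complements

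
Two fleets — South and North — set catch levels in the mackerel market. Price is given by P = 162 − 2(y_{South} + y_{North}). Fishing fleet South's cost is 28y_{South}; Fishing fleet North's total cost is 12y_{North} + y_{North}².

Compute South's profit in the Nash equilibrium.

Fishing fleet South's profit: π = y_{South}(162 − 2(y_{South} + y_{North})) − 28y_{South}.
∂π/∂y_{South} = 134 − 4y_{South} − 2y_{North} = 0, so y_{South} = 33.5 − 0.5y_{North}.
For North: ∂π/∂y_{North} = 150 − 6y_{North} − 2y_{South} = 0 ⇒ y_{North} = 25 − (1/3)y_{South}.
Solving the two reaction functions simultaneously: (1 − (−0.5)(−1/3))y_{South} = 33.5 − 0.5·25, so (5/6)y_{South} = 21 and y_{South} = 25.2.
Then y_{North} = 25 − (1/3)·25.2 = 16.6.
Price P = 162 − 2·41.8 = 78.4.
South's profit: (78.4 − 28)·25.2 = 1270.08.

1270.08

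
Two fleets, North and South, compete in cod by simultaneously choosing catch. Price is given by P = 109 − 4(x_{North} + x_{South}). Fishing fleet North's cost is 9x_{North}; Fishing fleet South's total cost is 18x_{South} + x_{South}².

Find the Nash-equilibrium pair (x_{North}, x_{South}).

Fishing fleet North's profit: π = x_{North}(109 − 4(x_{North} + x_{South})) − 9x_{North}.
∂π/∂x_{North} = 100 − 8x_{North} − 4x_{South} = 0, so x_{North} = 12.5 − 0.5x_{South}.
For South: ∂π/∂x_{South} = 91 − 10x_{South} − 4x_{North} = 0 ⇒ x_{South} = 9.1 − 0.4x_{North}.
Substituting the second reaction function into the first: x_{North} = 12.5 − 0.5(9.1 − 0.4x_{North}), which gives 0.8x_{North} = 7.95 ⇒ x_{North} = 9.9375.
Then x_{South} = 9.1 − 0.4·9.9375 = 5.125.

9.9375, 5.125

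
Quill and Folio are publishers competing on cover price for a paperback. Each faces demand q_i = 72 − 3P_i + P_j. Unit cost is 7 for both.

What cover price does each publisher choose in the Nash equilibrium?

Quill's profit: π = (P_{Quill} − 7)(72 − 3P_{Quill} + P_{Folio}).
∂π/∂P_{Quill} = 93 − 6P_{Quill} + P_{Folio} = 0 ⇒ P_{Quill} = 15.5 + (1/6)P_{Folio}.
By symmetry P_{Folio} = P_{Quill}; substituting into the reaction function, (5/6)P_{Quill} = 15.5 and P_{Quill} = 18.6.

18.6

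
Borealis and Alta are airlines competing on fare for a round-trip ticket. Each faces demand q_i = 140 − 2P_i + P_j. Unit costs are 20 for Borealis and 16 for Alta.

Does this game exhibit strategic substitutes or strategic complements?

Borealis's profit: π = (P_{Borealis} − 20)(140 − 2P_{Borealis} + P_{Alta}).
∂π/∂P_{Borealis} = 180 − 4P_{Borealis} + P_{Alta} = 0 ⇒ P_{Borealis} = 45 + 0.25P_{Alta}.
The best-response slope dP_{Borealis}/dP_{Alta} = 0.25 > 0: the reaction function is upward-sloping, so the choices are strategic complements.

strategic complements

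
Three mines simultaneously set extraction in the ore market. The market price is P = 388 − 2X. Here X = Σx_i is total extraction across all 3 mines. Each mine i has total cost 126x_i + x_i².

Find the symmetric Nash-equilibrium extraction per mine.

A representative mine's profit is π_i = x_i(388 − 2X) − 126x_i − x_i², with X = x_i + Σ_{j≠i} x_j.
First-order condition: 262 − 6x_i − 2Σ_{j≠i} x_j = 0.
Imposing symmetry (x_j = x for all j) turns Σ_{j≠i} x_j into 2x, so 262 = 10x and x = 26.2.

26.2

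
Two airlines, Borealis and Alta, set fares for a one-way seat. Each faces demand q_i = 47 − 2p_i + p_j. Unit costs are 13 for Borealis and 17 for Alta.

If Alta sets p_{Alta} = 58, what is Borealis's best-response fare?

Borealis's profit: π = (p_{Borealis} − 13)(47 − 2p_{Borealis} + p_{Alta}).
∂π/∂p_{Borealis} = 73 − 4p_{Borealis} + p_{Alta} = 0 ⇒ p_{Borealis} = 18.25 + 0.25p_{Alta}.
At p_{Alta} = 58: p_{Borealis} = 18.25 + 0.25·58 = 32.75.

32.75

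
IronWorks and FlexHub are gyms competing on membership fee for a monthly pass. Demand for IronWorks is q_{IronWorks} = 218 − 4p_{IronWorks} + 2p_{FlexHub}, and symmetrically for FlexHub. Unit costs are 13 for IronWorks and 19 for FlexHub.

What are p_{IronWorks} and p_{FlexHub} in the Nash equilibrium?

45.8, 48.2

IronWorks's profit: π = (p_{IronWorks} − 13)(218 − 4p_{IronWorks} + 2p_{FlexHub}).
∂π/∂p_{IronWorks} = 270 − 8p_{IronWorks} + 2p_{FlexHub} = 0 ⇒ p_{IronWorks} = 33.75 + 0.25p_{FlexHub}.
Similarly p_{FlexHub} = 36.75 + 0.25p_{IronWorks}.
Solving the two reaction functions simultaneously: (1 − (0.25)(0.25))p_{IronWorks} = 33.75 + 0.25·36.75, so 0.9375p_{IronWorks} = 42.9375 and p_{IronWorks} = 45.8.
Then p_{FlexHub} = 36.75 + 0.25·45.8 = 48.2.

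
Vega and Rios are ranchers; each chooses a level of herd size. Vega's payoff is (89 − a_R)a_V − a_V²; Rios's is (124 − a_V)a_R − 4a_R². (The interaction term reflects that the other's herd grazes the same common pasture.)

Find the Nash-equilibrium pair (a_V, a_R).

39.2, 10.6

Expanding Vega's payoff: 89a_V − a_Ra_V − a_V².
∂π/∂a_V = 89 − a_R − 2a_V = 0, so a_V = 44.5 − 0.5a_R.
Likewise for Rios: a_R = 15.5 − 0.125a_V.
Substituting the second reaction function into the first: a_V = 44.5 − 0.5(15.5 − 0.125a_V), which gives 0.9375a_V = 36.75 ⇒ a_V = 39.2.
Then a_R = 15.5 − 0.125·39.2 = 10.6.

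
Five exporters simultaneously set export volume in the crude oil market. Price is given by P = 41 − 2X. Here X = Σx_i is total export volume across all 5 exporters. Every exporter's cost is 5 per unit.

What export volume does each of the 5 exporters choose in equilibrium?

A representative exporter's profit is π_i = x_i(41 − 2X) − 5x_i, with X = x_i + Σ_{j≠i} x_j.
First-order condition: 36 − 4x_i − 2Σ_{j≠i} x_j = 0.
Imposing symmetry (x_j = x for all j) turns Σ_{j≠i} x_j into 4x, so 36 = 12x and x = 3.

3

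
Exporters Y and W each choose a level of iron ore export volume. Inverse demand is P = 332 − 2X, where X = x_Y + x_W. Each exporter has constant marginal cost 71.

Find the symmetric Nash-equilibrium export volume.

43.5

Exporter Y's profit: π = x_Y(332 − 2(x_Y + x_W)) − 71x_Y.
∂π/∂x_Y = 261 − 4x_Y − 2x_W = 0, so x_Y = 65.25 − 0.5x_W.
Setting x_Y = x_W in the reaction function: x_Y = 65.25 − 0.5x_Y, so x_Y = 65.25 / 1.5 = 43.5.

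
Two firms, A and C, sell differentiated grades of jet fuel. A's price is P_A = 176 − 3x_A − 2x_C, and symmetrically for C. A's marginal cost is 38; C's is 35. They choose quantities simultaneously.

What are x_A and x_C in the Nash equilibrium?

17.0625, 17.8125

Firm A's profit: π = x_A(176 − 3x_A − 2x_C) − 38x_A.
∂π/∂x_A = 138 − 6x_A − 2x_C = 0 ⇒ x_A = 23 − (1/3)x_C.
Similarly x_C = 23.5 − (1/3)x_A.
Solving the two reaction functions simultaneously: (1 − (−1/3)(−1/3))x_A = 23 − (1/3)·23.5, so (8/9)x_A = 91/6 and x_A = 17.0625.
Then x_C = 23.5 − (1/3)·17.0625 = 17.8125.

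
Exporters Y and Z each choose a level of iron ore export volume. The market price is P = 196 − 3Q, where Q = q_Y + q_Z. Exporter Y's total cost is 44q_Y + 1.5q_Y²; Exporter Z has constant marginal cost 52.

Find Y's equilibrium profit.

Exporter Y's profit: π = q_Y(196 − 3(q_Y + q_Z)) − 44q_Y − 1.5q_Y².
∂π/∂q_Y = 152 − 9q_Y − 3q_Z = 0, so q_Y = 152/9 − (1/3)q_Z.
For Z: ∂π/∂q_Z = 144 − 6q_Z − 3q_Y = 0 ⇒ q_Z = 24 − 0.5q_Y.
Solving the two reaction functions simultaneously: (1 − (−1/3)(−0.5))q_Y = 152/9 − (1/3)·24, so (5/6)q_Y = 80/9 and q_Y = 32/3.
Then q_Z = 24 − 0.5·(32/3) = 56/3.
Price P = 196 − 3·(88/3) = 108.
Y's profit: (108 − 44)·(32/3) − 1.5(32/3)² = 512.

512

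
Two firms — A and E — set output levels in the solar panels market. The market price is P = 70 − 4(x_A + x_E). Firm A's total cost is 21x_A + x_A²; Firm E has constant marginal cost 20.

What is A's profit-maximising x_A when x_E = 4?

Firm A's profit: π = x_A(70 − 4(x_A + x_E)) − 21x_A − x_A².
∂π/∂x_A = 49 − 10x_A − 4x_E = 0, so x_A = 4.9 − 0.4x_E.
At x_E = 4: x_A = 4.9 − 0.4·4 = 3.3.

3.3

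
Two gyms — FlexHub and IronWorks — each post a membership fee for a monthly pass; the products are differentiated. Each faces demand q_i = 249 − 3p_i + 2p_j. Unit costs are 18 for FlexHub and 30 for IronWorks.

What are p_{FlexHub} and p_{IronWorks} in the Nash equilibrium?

78, 82.5

FlexHub's profit: π = (p_{FlexHub} − 18)(249 − 3p_{FlexHub} + 2p_{IronWorks}).
∂π/∂p_{FlexHub} = 303 − 6p_{FlexHub} + 2p_{IronWorks} = 0 ⇒ p_{FlexHub} = 50.5 + (1/3)p_{IronWorks}.
Similarly p_{IronWorks} = 56.5 + (1/3)p_{FlexHub}.
Substituting the second reaction function into the first: p_{FlexHub} = 50.5 + (1/3)(56.5 + (1/3)p_{FlexHub}), which gives (8/9)p_{FlexHub} = 208/3 ⇒ p_{FlexHub} = 78.
Then p_{IronWorks} = 56.5 + (1/3)·78 = 82.5.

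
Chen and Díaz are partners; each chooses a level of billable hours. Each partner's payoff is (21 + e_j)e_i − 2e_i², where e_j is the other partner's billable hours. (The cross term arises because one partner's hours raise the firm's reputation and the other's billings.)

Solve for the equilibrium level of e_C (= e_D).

Chen's payoff is (21 + e_D)e_C − 2e_C².
∂π/∂e_C = 21 + e_D − 4e_C = 0, so e_C = 5.25 + 0.25e_D.
By symmetry e_D = e_C; substituting into the reaction function, 0.75e_C = 5.25 and e_C = 7.

7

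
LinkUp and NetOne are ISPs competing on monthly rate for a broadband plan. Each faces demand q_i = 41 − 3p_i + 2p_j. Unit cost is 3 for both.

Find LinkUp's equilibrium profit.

LinkUp's profit: π = (p_{LinkUp} − 3)(41 − 3p_{LinkUp} + 2p_{NetOne}).
∂π/∂p_{LinkUp} = 50 − 6p_{LinkUp} + 2p_{NetOne} = 0 ⇒ p_{LinkUp} = 25/3 + (1/3)p_{NetOne}.
By symmetry p_{NetOne} = p_{LinkUp}; substituting into the reaction function, (2/3)p_{LinkUp} = 25/3 and p_{LinkUp} = 12.5.
q_{LinkUp} = 41 − 3·12.5 + 2·12.5 = 28.5.
Profit = (12.5 − 3)·28.5 = 270.75.

270.75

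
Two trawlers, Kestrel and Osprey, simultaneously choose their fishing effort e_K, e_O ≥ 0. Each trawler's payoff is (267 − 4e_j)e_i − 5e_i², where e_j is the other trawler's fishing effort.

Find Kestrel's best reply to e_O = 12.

Kestrel's payoff is (267 − 4e_O)e_K − 5e_K².
∂π/∂e_K = 267 − 4e_O − 10e_K = 0, so e_K = 26.7 − 0.4e_O.
At e_O = 12: e_K = 26.7 − 0.4·12 = 21.9.

21.9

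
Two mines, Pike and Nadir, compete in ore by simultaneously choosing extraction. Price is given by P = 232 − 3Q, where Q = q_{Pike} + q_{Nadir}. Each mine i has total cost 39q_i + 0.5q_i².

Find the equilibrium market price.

116.2

Mine Pike's profit: π = q_{Pike}(232 − 3(q_{Pike} + q_{Nadir})) − 39q_{Pike} − 0.5q_{Pike}².
∂π/∂q_{Pike} = 193 − 7q_{Pike} − 3q_{Nadir} = 0, so q_{Pike} = 193/7 − (3/7)q_{Nadir}.
By symmetry q_{Nadir} = q_{Pike}; substituting into the reaction function, (10/7)q_{Pike} = 193/7 and q_{Pike} = 19.3.
Equilibrium price: P = 232 − 3·38.6 = 116.2.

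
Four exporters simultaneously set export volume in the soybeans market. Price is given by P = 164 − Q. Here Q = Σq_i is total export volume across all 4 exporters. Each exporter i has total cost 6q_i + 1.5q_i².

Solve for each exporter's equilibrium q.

A representative exporter's profit is π_i = q_i(164 − Q) − 6q_i − 1.5q_i², with Q = q_i + Σ_{j≠i} q_j.
First-order condition: 158 − 5q_i − Σ_{j≠i} q_j = 0.
With identical exporters, set every q_j = q: then 158 − 5q − 3q = 0, i.e. q = 158/8 = 19.75.

19.75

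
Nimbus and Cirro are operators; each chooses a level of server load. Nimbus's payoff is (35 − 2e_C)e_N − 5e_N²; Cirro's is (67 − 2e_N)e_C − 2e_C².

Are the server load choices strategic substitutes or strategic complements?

strategic substitutes

Expanding Nimbus's payoff: 35e_N − 2e_Ce_N − 5e_N².
∂π/∂e_N = 35 − 2e_C − 10e_N = 0, so e_N = 3.5 − 0.2e_C.
The best-response slope de_N/de_C = −0.2 < 0: the reaction function is downward-sloping, so the choices are strategic substitutes.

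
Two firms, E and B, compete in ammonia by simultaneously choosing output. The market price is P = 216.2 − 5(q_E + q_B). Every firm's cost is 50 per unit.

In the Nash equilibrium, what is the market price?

105.4

Firm E's profit: π = q_E(216.2 − 5(q_E + q_B)) − 50q_E.
∂π/∂q_E = 166.2 − 10q_E − 5q_B = 0, so q_E = 16.62 − 0.5q_B.
By symmetry q_B = q_E; substituting into the reaction function, 1.5q_E = 16.62 and q_E = 11.08.
Equilibrium price: P = 216.2 − 5·22.16 = 105.4.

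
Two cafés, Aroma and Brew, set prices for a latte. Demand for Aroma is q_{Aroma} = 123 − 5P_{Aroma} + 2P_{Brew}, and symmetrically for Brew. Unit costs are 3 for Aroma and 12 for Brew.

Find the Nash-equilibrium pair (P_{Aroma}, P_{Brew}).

18.1875, 21.9375

Aroma's profit: π = (P_{Aroma} − 3)(123 − 5P_{Aroma} + 2P_{Brew}).
∂π/∂P_{Aroma} = 138 − 10P_{Aroma} + 2P_{Brew} = 0 ⇒ P_{Aroma} = 13.8 + 0.2P_{Brew}.
Similarly P_{Brew} = 18.3 + 0.2P_{Aroma}.
Plugging P_{Brew} into Aroma's best response: P_{Aroma} = 13.8 + 0.2(18.3 + 0.2P_{Aroma}) ⇒ 0.96P_{Aroma} = 17.46, so P_{Aroma} = 18.1875.
Then P_{Brew} = 18.3 + 0.2·18.1875 = 21.9375.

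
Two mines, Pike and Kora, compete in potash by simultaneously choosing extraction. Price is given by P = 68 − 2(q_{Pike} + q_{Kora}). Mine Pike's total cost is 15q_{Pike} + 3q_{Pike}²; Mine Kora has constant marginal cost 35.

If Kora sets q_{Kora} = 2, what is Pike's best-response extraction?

Mine Pike's profit: π = q_{Pike}(68 − 2(q_{Pike} + q_{Kora})) − 15q_{Pike} − 3q_{Pike}².
∂π/∂q_{Pike} = 53 − 10q_{Pike} − 2q_{Kora} = 0, so q_{Pike} = 5.3 − 0.2q_{Kora}.
At q_{Kora} = 2: q_{Pike} = 5.3 − 0.2·2 = 4.9.

4.9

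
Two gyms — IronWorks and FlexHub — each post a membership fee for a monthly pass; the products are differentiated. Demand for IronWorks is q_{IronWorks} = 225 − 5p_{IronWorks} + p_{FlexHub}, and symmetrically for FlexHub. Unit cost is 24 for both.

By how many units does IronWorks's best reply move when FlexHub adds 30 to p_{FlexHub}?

IronWorks's profit: π = (p_{IronWorks} − 24)(225 − 5p_{IronWorks} + p_{FlexHub}).
∂π/∂p_{IronWorks} = 345 − 10p_{IronWorks} + p_{FlexHub} = 0 ⇒ p_{IronWorks} = 34.5 + 0.1p_{FlexHub}.
The reaction-function slope is 0.1, so a 30-unit rise in p_{FlexHub} moves p_{IronWorks} by 0.1 × 30 = 3. IronWorks's best response rises — the actions are strategic complements.

3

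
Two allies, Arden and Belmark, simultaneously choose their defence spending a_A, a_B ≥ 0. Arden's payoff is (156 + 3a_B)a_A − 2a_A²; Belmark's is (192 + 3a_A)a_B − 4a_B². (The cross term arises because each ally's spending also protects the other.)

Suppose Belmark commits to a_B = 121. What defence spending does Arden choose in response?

Expanding Arden's payoff: 156a_A + 3a_Ba_A − 2a_A².
∂π/∂a_A = 156 + 3a_B − 4a_A = 0, so a_A = 39 + 0.75a_B.
At a_B = 121: a_A = 39 + 0.75·121 = 129.75.

129.75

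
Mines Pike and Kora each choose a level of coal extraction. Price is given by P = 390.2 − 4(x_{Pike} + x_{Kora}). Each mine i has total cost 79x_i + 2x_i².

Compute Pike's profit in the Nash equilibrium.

Mine Pike's profit: π = x_{Pike}(390.2 − 4(x_{Pike} + x_{Kora})) − 79x_{Pike} − 2x_{Pike}².
∂π/∂x_{Pike} = 311.2 − 12x_{Pike} − 4x_{Kora} = 0, so x_{Pike} = 389/15 − (1/3)x_{Kora}.
The game is symmetric, so in equilibrium x_{Kora} = x_{Pike}: the reaction function gives (4/3)x_{Pike} = 389/15, hence x_{Pike} = 19.45.
Price P = 390.2 − 4·38.9 = 234.6.
Pike's profit: (234.6 − 79)·19.45 − 2(19.45)² = 2269.815.

2269.815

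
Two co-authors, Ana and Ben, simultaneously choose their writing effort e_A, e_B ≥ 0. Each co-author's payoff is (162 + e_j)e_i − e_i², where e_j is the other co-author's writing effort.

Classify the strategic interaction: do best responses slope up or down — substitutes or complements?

strategic complements

Ana's payoff is (162 + e_B)e_A − e_A².
∂π/∂e_A = 162 + e_B − 2e_A = 0, so e_A = 81 + 0.5e_B.
The best-response slope de_A/de_B = 0.5 > 0: the reaction function is upward-sloping, so the choices are strategic complements.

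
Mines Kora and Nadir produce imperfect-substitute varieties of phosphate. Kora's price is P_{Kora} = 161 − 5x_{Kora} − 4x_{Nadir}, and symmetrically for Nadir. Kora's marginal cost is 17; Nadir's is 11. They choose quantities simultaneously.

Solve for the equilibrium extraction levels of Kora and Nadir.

10, 11

Mine Kora's profit: π = x_{Kora}(161 − 5x_{Kora} − 4x_{Nadir}) − 17x_{Kora}.
∂π/∂x_{Kora} = 144 − 10x_{Kora} − 4x_{Nadir} = 0 ⇒ x_{Kora} = 14.4 − 0.4x_{Nadir}.
Similarly x_{Nadir} = 15 − 0.4x_{Kora}.
Plugging x_{Nadir} into Kora's best response: x_{Kora} = 14.4 − 0.4(15 − 0.4x_{Kora}) ⇒ 0.84x_{Kora} = 8.4, so x_{Kora} = 10.
Then x_{Nadir} = 15 − 0.4·10 = 11.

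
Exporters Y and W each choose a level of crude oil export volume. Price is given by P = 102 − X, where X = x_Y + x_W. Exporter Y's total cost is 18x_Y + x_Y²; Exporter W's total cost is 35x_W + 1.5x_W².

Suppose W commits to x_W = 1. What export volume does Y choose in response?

Exporter Y's profit: π = x_Y(102 − (x_Y + x_W)) − 18x_Y − x_Y².
∂π/∂x_Y = 84 − 4x_Y − x_W = 0, so x_Y = 21 − 0.25x_W.
At x_W = 1: x_Y = 21 − 0.25·1 = 20.75.

20.75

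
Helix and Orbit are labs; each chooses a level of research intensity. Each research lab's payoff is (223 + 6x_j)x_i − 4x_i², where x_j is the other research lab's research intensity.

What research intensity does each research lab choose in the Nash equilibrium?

Helix's payoff is (223 + 6x_O)x_H − 4x_H².
∂π/∂x_H = 223 + 6x_O − 8x_H = 0, so x_H = 27.875 + 0.75x_O.
By symmetry x_O = x_H; substituting into the reaction function, 0.25x_H = 27.875 and x_H = 111.5.

111.5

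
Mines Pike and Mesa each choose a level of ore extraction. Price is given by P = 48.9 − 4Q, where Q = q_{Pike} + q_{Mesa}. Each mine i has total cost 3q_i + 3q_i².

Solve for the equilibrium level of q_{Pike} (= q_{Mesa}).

Mine Pike's profit: π = q_{Pike}(48.9 − 4(q_{Pike} + q_{Mesa})) − 3q_{Pike} − 3q_{Pike}².
∂π/∂q_{Pike} = 45.9 − 14q_{Pike} − 4q_{Mesa} = 0, so q_{Pike} = 459/140 − (2/7)q_{Mesa}.
The game is symmetric, so in equilibrium q_{Mesa} = q_{Pike}: the reaction function gives (9/7)q_{Pike} = 459/140, hence q_{Pike} = 2.55.

2.55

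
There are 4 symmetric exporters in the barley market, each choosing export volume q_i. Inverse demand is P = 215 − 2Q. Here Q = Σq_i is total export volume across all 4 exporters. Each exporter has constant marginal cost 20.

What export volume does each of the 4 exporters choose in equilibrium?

A representative exporter's profit is π_i = q_i(215 − 2Q) − 20q_i, with Q = q_i + Σ_{j≠i} q_j.
First-order condition: 195 − 4q_i − 2Σ_{j≠i} q_j = 0.
With identical exporters, set every q_j = q: then 195 − 4q − 6q = 0, i.e. q = 195/10 = 19.5.

19.5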